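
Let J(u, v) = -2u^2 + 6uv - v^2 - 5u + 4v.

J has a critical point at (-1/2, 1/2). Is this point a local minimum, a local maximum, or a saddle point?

saddle point

The Hessian of J is constant: H = [[-4, 6], [6, -2]].
det(H) = (-4)·(-2) − 6² = -28.
Since det(H) < 0, H is indefinite and the critical point is a saddle point.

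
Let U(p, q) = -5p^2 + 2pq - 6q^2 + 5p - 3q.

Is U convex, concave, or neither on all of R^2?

U is quadratic, so its Hessian is the constant matrix H = [[-10, 2], [2, -12]].
det(H) = 116, tr(H) = -22.
det(H) > 0 and tr(H) < 0, so H is negative definite everywhere: concave.

concave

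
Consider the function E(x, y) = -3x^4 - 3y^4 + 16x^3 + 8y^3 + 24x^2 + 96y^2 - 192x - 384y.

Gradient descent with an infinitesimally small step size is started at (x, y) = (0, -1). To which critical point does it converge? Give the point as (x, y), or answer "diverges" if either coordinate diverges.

(2, 2)

E is separable, so gradient descent decouples: x follows -∂E/∂x, y follows -∂E/∂y.
∂E/∂x = -12(x - 4)(x - 2)(x + 2); at x=0 this is -192, so x increases.
∂E/∂y = -12(y - 4)(y - 2)(y + 4); at y=-1 this is -540, so y increases.
x converges to its nearest critical value 2 (a local min of the x-part); y converges to 2. The iterate converges to (2, 2).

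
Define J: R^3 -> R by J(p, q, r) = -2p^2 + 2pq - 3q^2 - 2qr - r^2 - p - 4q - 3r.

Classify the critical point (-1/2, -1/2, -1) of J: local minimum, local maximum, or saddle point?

local maximum

The Hessian is constant: H = [[-4, 2, 0], [2, -6, -2], [0, -2, -2]].
Leading principal minors: Δ₁ = -4, Δ₂ = 20, Δ₃ = -24.
The minors alternate sign starting negative (−, +, −), so H is negative definite: a local maximum.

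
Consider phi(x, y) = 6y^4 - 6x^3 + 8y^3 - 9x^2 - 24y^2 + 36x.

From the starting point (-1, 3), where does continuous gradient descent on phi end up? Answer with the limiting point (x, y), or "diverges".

phi is separable, so gradient descent decouples: x follows -∂phi/∂x, y follows -∂phi/∂y.
∂phi/∂x = -18(x - 1)(x + 2); at x=-1 this is 36, so x decreases.
∂phi/∂y = 24y(y - 1)(y + 2); at y=3 this is 720, so y decreases.
x converges to its nearest critical value -2 (a local min of the x-part); y converges to 1. The iterate converges to (-2, 1).

(-2, 1)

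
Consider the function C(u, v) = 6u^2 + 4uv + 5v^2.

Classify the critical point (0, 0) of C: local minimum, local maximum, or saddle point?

The Hessian of C is constant: H = [[12, 4], [4, 10]].
det(H) = 12·10 − 4² = 104.
det(H) > 0 and tr(H) = 22 > 0, so H is positive definite and the point is a local minimum.

local minimum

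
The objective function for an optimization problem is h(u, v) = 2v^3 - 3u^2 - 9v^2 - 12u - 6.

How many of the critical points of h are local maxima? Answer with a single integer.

1

h separates as a function of u plus a function of v, so ∇h=0 decouples.
∂h/∂u = -6(u + 2) = 0 at u ∈ {-2}; ∂h/∂v = 6v(v - 3) = 0 at v ∈ {0, 3}.
The Hessian is diagonal: diag(h_uu, h_vv). Second derivatives: h_uu(-2)=-6; h_vv(0)=-18, h_vv(3)=18.
Local maxima occur where both diagonal entries negative: (-2, 0). Count: 1.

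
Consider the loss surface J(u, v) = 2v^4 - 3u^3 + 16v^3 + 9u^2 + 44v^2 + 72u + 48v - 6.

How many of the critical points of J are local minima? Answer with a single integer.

J separates as a function of u plus a function of v, so ∇J=0 decouples.
∂J/∂u = -9(u - 4)(u + 2) = 0 at u ∈ {-2, 4}; ∂J/∂v = 8(v + 1)(v + 2)(v + 3) = 0 at v ∈ {-3, -2, -1}.
The Hessian is diagonal: diag(J_uu, J_vv). Second derivatives: J_uu(-2)=54, J_uu(4)=-54; J_vv(-3)=16, J_vv(-2)=-8, J_vv(-1)=16.
Local minima occur where both diagonal entries positive: (-2, -3), (-2, -1). Count: 2.

2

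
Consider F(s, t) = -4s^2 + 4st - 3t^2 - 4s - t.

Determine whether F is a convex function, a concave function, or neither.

F is quadratic, so its Hessian is the constant matrix H = [[-8, 4], [4, -6]].
det(H) = 32, tr(H) = -14.
det(H) > 0 and tr(H) < 0, so H is negative definite everywhere: concave.

concave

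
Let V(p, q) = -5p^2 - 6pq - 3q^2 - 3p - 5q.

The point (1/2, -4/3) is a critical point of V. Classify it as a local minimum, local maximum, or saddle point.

local maximum

The Hessian of V is constant: H = [[-10, -6], [-6, -6]].
det(H) = (-10)·(-6) − (-6)² = 24.
det(H) > 0 and tr(H) = -16 < 0, so H is negative definite and the point is a local maximum.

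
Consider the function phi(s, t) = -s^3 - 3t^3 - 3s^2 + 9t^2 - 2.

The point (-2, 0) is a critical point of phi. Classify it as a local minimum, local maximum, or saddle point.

The mixed partial ∂²phi/∂s∂t is 0, so the Hessian at any point is diag(phi_ss, phi_tt) = diag(-6(s + 1), 18(-t + 1)).
At (-2, 0): H = diag(6, 18).
Both eigenvalues are positive, so H is positive definite: a local minimum.

local minimum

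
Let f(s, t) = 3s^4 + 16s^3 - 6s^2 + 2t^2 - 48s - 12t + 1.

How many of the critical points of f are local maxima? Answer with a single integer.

f separates as a function of s plus a function of t, so ∇f=0 decouples.
∂f/∂s = 12(s - 1)(s + 1)(s + 4) = 0 at s ∈ {-4, -1, 1}; ∂f/∂t = 4(t - 3) = 0 at t ∈ {3}.
The Hessian is diagonal: diag(f_ss, f_tt). Second derivatives: f_ss(-4)=180, f_ss(-1)=-72, f_ss(1)=120; f_tt(3)=4.
Local maxima occur where both diagonal entries negative: none. Count: 0.

0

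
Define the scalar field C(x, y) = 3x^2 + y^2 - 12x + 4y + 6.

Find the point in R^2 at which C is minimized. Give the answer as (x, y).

C(x,y) separates as P(x) + Q(y) + 6, so its minimum is min P + min Q + 6.
P'(x) = 6x - 12 vanishes at x ∈ {2}; Q'(y) = 2y + 4 vanishes at y ∈ {-2}.
Local minima of P (where P''>0): P(2)=-12. Local minima of Q: Q(-2)=-4.
So the global minimum of C is P(2) + Q(-2) + 6 = -12 − 4 + 6 = -10, attained at (2, -2).

(2, -2)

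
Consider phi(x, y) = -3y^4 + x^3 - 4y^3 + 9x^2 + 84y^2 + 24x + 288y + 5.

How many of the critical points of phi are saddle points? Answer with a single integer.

3

phi separates as a function of x plus a function of y, so ∇phi=0 decouples.
∂phi/∂x = 3(x + 2)(x + 4) = 0 at x ∈ {-4, -2}; ∂phi/∂y = -12(y - 4)(y + 2)(y + 3) = 0 at y ∈ {-3, -2, 4}.
The Hessian is diagonal: diag(phi_xx, phi_yy). Second derivatives: phi_xx(-4)=-6, phi_xx(-2)=6; phi_yy(-3)=-84, phi_yy(-2)=72, phi_yy(4)=-504.
Saddle points occur where the two diagonal entries have opposite signs: (-4, -2), (-2, -3), (-2, 4). Count: 3.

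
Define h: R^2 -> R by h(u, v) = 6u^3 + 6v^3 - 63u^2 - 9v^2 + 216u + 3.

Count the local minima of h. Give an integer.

1

h separates as a function of u plus a function of v, so ∇h=0 decouples.
∂h/∂u = 18(u - 4)(u - 3) = 0 at u ∈ {3, 4}; ∂h/∂v = 18v(v - 1) = 0 at v ∈ {0, 1}.
The Hessian is diagonal: diag(h_uu, h_vv). Second derivatives: h_uu(3)=-18, h_uu(4)=18; h_vv(0)=-18, h_vv(1)=18.
Local minima occur where both diagonal entries positive: (4, 1). Count: 1.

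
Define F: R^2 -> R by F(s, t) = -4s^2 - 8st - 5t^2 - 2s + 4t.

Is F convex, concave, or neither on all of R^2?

F is quadratic, so its Hessian is the constant matrix H = [[-8, -8], [-8, -10]].
det(H) = 16, tr(H) = -18.
det(H) > 0 and tr(H) < 0, so H is negative definite everywhere: concave.

concave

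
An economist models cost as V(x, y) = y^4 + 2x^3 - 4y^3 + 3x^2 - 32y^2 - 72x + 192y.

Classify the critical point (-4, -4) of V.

The mixed partial ∂²V/∂x∂y is 0, so the Hessian at any point is diag(V_xx, V_yy) = diag(6(2x + 1), 4(3y^2 - 6y - 16)).
At (-4, -4): H = diag(-42, 224).
The eigenvalues have opposite signs, so H is indefinite: a saddle point.

saddle point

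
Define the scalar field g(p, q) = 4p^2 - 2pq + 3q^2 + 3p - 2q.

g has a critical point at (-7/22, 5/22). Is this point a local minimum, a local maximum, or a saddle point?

The Hessian of g is constant: H = [[8, -2], [-2, 6]].
det(H) = 8·6 − (-2)² = 44.
det(H) > 0 and tr(H) = 14 > 0, so H is positive definite and the point is a local minimum.

local minimum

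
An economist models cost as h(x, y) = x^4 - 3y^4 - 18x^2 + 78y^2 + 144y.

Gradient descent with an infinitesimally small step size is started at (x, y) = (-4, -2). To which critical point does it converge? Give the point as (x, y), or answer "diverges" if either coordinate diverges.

(-3, -1)

h is separable, so gradient descent decouples: x follows -∂h/∂x, y follows -∂h/∂y.
∂h/∂x = 4x(x - 3)(x + 3); at x=-4 this is -112, so x increases.
∂h/∂y = -12(y - 4)(y + 1)(y + 3); at y=-2 this is -72, so y increases.
x converges to its nearest critical value -3 (a local min of the x-part); y converges to -1. The iterate converges to (-3, -1).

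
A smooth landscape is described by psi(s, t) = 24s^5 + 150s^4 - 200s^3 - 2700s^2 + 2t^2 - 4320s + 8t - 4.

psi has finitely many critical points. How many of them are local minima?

2

psi separates as a function of s plus a function of t, so ∇psi=0 decouples.
∂psi/∂s = 120(s - 3)(s + 1)(s + 3)(s + 4) = 0 at s ∈ {-4, -3, -1, 3}; ∂psi/∂t = 4(t + 2) = 0 at t ∈ {-2}.
The Hessian is diagonal: diag(psi_ss, psi_tt). Second derivatives: psi_ss(-4)=-2520, psi_ss(-3)=1440, psi_ss(-1)=-2880, psi_ss(3)=20160; psi_tt(-2)=4.
Local minima occur where both diagonal entries positive: (-3, -2), (3, -2). Count: 2.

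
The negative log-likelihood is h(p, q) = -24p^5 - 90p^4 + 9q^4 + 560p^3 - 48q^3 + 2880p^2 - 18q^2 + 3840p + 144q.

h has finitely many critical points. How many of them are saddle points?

6

h separates as a function of p plus a function of q, so ∇h=0 decouples.
∂h/∂p = -120(p - 4)(p + 1)(p + 2)(p + 4) = 0 at p ∈ {-4, -2, -1, 4}; ∂h/∂q = 36(q - 4)(q - 1)(q + 1) = 0 at q ∈ {-1, 1, 4}.
The Hessian is diagonal: diag(h_pp, h_qq). Second derivatives: h_pp(-4)=5760, h_pp(-2)=-1440, h_pp(-1)=1800, h_pp(4)=-28800; h_qq(-1)=360, h_qq(1)=-216, h_qq(4)=540.
Saddle points occur where the two diagonal entries have opposite signs: (-4, 1), (-2, -1), (-2, 4), (-1, 1), (4, -1), (4, 4). Count: 6.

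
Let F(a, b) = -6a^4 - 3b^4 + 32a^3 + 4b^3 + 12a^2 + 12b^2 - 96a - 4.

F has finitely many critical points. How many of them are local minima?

1

F separates as a function of a plus a function of b, so ∇F=0 decouples.
∂F/∂a = -24(a - 4)(a - 1)(a + 1) = 0 at a ∈ {-1, 1, 4}; ∂F/∂b = -12b(b - 2)(b + 1) = 0 at b ∈ {-1, 0, 2}.
The Hessian is diagonal: diag(F_aa, F_bb). Second derivatives: F_aa(-1)=-240, F_aa(1)=144, F_aa(4)=-360; F_bb(-1)=-36, F_bb(0)=24, F_bb(2)=-72.
Local minima occur where both diagonal entries positive: (1, 0). Count: 1.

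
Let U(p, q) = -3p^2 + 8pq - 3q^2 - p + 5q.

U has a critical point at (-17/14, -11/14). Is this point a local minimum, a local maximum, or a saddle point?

The Hessian of U is constant: H = [[-6, 8], [8, -6]].
det(H) = (-6)·(-6) − 8² = -28.
Since det(H) < 0, H is indefinite and the critical point is a saddle point.

saddle point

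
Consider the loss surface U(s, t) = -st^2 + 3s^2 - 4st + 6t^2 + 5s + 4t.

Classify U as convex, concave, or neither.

neither

The term -st^2 is cubic, so the Hessian is not constant.
∂²U/∂t² = -2s + 12, which takes both signs as s varies (negative for sufficiently large s). A diagonal entry of the Hessian changing sign means the Hessian is neither positive- nor negative-semidefinite on all of R^2.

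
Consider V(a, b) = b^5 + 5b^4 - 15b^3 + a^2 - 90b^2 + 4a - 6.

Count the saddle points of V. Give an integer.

V separates as a function of a plus a function of b, so ∇V=0 decouples.
∂V/∂a = 2(a + 2) = 0 at a ∈ {-2}; ∂V/∂b = 5b(b - 3)(b + 3)(b + 4) = 0 at b ∈ {-4, -3, 0, 3}.
The Hessian is diagonal: diag(V_aa, V_bb). Second derivatives: V_aa(-2)=2; V_bb(-4)=-140, V_bb(-3)=90, V_bb(0)=-180, V_bb(3)=630.
Saddle points occur where the two diagonal entries have opposite signs: (-2, -4), (-2, 0). Count: 2.

2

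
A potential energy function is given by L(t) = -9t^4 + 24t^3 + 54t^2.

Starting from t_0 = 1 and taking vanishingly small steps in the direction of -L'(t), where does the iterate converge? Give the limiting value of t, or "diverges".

L'(t) = -36t(t - 3)(t + 1), so L'(1) = 144.
Gradient descent moves in the -L' direction, i.e. t is decreasing.
The nearest critical point in that direction is t = 0, where L'' = 108 > 0 (a local minimum). The iterate converges there.

0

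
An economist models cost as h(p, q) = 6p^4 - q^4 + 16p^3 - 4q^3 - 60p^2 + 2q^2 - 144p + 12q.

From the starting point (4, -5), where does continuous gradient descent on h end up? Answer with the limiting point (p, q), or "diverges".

h is separable, so gradient descent decouples: p follows -∂h/∂p, q follows -∂h/∂q.
∂h/∂p = 24(p - 2)(p + 1)(p + 3); at p=4 this is 1680, so p decreases.
∂h/∂q = -4(q - 1)(q + 1)(q + 3); at q=-5 this is 192, so q decreases.
The q-coordinate has no critical point in that direction and runs off to infinity.

diverges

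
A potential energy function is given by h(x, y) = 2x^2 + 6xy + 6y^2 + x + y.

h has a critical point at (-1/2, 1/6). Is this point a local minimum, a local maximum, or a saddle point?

local minimum

The Hessian of h is constant: H = [[4, 6], [6, 12]].
det(H) = 4·12 − 6² = 12.
det(H) > 0 and tr(H) = 16 > 0, so H is positive definite and the point is a local minimum.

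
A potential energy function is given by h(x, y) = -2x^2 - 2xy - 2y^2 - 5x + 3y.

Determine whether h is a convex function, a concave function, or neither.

concave

h is quadratic, so its Hessian is the constant matrix H = [[-4, -2], [-2, -4]].
det(H) = 12, tr(H) = -8.
det(H) > 0 and tr(H) < 0, so H is negative definite everywhere: concave.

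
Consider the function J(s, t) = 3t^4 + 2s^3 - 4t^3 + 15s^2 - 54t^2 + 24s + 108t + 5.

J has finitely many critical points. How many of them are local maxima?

J separates as a function of s plus a function of t, so ∇J=0 decouples.
∂J/∂s = 6(s + 1)(s + 4) = 0 at s ∈ {-4, -1}; ∂J/∂t = 12(t - 3)(t - 1)(t + 3) = 0 at t ∈ {-3, 1, 3}.
The Hessian is diagonal: diag(J_ss, J_tt). Second derivatives: J_ss(-4)=-18, J_ss(-1)=18; J_tt(-3)=288, J_tt(1)=-96, J_tt(3)=144.
Local maxima occur where both diagonal entries negative: (-4, 1). Count: 1.

1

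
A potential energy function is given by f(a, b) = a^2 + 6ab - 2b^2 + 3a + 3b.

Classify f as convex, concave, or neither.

neither

f is quadratic, so its Hessian is the constant matrix H = [[2, 6], [6, -4]].
det(H) = -44, tr(H) = -2.
det(H) < 0, so H is indefinite: neither convex nor concave.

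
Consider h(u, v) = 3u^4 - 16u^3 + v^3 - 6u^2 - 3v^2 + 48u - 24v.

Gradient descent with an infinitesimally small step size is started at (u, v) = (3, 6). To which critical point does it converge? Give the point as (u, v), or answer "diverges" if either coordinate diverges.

(4, 4)

h is separable, so gradient descent decouples: u follows -∂h/∂u, v follows -∂h/∂v.
∂h/∂u = 12(u - 4)(u - 1)(u + 1); at u=3 this is -96, so u increases.
∂h/∂v = 3(v - 4)(v + 2); at v=6 this is 48, so v decreases.
u converges to its nearest critical value 4 (a local min of the u-part); v converges to 4. The iterate converges to (4, 4).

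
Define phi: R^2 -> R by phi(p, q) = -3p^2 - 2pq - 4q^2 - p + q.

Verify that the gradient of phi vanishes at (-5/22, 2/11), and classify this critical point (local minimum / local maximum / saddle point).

∇phi = (-6p - 2q - 1, -2p - 8q + 1); substituting (-5/22, 2/11) gives ∇phi = (0, 0), so (-5/22, 2/11) is indeed a critical point.
The Hessian of phi is constant: H = [[-6, -2], [-2, -8]].
det(H) = (-6)·(-8) − (-2)² = 44.
det(H) > 0 and tr(H) = -14 < 0, so H is negative definite and the point is a local maximum.

local maximum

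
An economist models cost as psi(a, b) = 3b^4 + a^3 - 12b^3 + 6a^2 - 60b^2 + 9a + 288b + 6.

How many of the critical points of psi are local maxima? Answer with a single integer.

psi separates as a function of a plus a function of b, so ∇psi=0 decouples.
∂psi/∂a = 3(a + 1)(a + 3) = 0 at a ∈ {-3, -1}; ∂psi/∂b = 12(b - 4)(b - 2)(b + 3) = 0 at b ∈ {-3, 2, 4}.
The Hessian is diagonal: diag(psi_aa, psi_bb). Second derivatives: psi_aa(-3)=-6, psi_aa(-1)=6; psi_bb(-3)=420, psi_bb(2)=-120, psi_bb(4)=168.
Local maxima occur where both diagonal entries negative: (-3, 2). Count: 1.

1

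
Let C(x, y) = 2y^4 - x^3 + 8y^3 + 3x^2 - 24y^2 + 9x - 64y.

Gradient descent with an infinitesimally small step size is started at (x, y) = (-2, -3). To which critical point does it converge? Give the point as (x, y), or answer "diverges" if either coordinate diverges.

(-1, -4)

C is separable, so gradient descent decouples: x follows -∂C/∂x, y follows -∂C/∂y.
∂C/∂x = -3(x - 3)(x + 1); at x=-2 this is -15, so x increases.
∂C/∂y = 8(y - 2)(y + 1)(y + 4); at y=-3 this is 80, so y decreases.
x converges to its nearest critical value -1 (a local min of the x-part); y converges to -4. The iterate converges to (-1, -4).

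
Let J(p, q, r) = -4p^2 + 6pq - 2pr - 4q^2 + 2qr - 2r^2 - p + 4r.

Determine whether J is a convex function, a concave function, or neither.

concave

J is quadratic, so its Hessian is the constant matrix H = [[-8, 6, -2], [6, -8, 2], [-2, 2, -4]].
Leading principal minors: -8, 28, -96.
Signs alternate −, +, − ⇒ H ≺ 0 ⇒ concave.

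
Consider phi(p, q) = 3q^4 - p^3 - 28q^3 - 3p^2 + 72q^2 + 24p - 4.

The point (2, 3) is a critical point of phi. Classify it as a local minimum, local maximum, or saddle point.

local maximum

The mixed partial ∂²phi/∂p∂q is 0, so the Hessian at any point is diag(phi_pp, phi_qq) = diag(-6(p + 1), 12(3q^2 - 14q + 12)).
At (2, 3): H = diag(-18, -36).
Both eigenvalues are negative, so H is negative definite: a local maximum.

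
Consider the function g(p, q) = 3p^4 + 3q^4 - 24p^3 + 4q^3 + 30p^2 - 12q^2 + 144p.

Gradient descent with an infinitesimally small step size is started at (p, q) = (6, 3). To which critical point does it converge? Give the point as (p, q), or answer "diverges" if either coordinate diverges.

(4, 1)

g is separable, so gradient descent decouples: p follows -∂g/∂p, q follows -∂g/∂q.
∂g/∂p = 12(p - 4)(p - 3)(p + 1); at p=6 this is 504, so p decreases.
∂g/∂q = 12q(q - 1)(q + 2); at q=3 this is 360, so q decreases.
p converges to its nearest critical value 4 (a local min of the p-part); q converges to 1. The iterate converges to (4, 1).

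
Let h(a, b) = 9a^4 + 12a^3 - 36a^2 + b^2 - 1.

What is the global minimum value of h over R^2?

h(a,b) separates as P(a) + Q(b) − 1, so its minimum is min P + min Q − 1.
P'(a) = 36a(a - 1)(a + 2) vanishes at a ∈ {-2, 0, 1}; Q'(b) = 2b vanishes at b ∈ {0}.
Local minima of P (where P''>0): P(-2)=-96, P(1)=-15. Local minima of Q: Q(0)=0.
So the global minimum of h is P(-2) + Q(0) − 1 = -96 + 0 − 1 = -97, attained at (-2, 0).

-97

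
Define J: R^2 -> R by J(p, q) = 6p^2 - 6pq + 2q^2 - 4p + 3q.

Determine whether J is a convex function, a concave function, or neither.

J is quadratic, so its Hessian is the constant matrix H = [[12, -6], [-6, 4]].
det(H) = 12, tr(H) = 16.
det(H) > 0 and tr(H) > 0, so H is positive definite everywhere: convex.

convex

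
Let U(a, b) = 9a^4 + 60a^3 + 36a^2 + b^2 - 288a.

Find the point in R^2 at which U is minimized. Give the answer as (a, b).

(1, 0)

U(a,b) separates as P(a) + Q(b), so its minimum is min P + min Q.
P'(a) = 36(a - 1)(a + 2)(a + 4) vanishes at a ∈ {-4, -2, 1}; Q'(b) = 2b vanishes at b ∈ {0}.
Local minima of P (where P''>0): P(-4)=192, P(1)=-183. Local minima of Q: Q(0)=0.
So the global minimum of U is P(1) + Q(0) = -183 + 0 = -183, attained at (1, 0).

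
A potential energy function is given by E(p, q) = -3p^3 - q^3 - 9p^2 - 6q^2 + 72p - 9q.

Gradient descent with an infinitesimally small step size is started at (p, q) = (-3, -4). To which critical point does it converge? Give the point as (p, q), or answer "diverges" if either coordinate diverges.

(-4, -3)

E is separable, so gradient descent decouples: p follows -∂E/∂p, q follows -∂E/∂q.
∂E/∂p = -9(p - 2)(p + 4); at p=-3 this is 45, so p decreases.
∂E/∂q = -3(q + 1)(q + 3); at q=-4 this is -9, so q increases.
p converges to its nearest critical value -4 (a local min of the p-part); q converges to -3. The iterate converges to (-4, -3).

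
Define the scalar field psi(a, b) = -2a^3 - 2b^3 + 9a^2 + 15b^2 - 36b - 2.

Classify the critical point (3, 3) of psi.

local maximum

The mixed partial ∂²psi/∂a∂b is 0, so the Hessian at any point is diag(psi_aa, psi_bb) = diag(6(-2a + 3), 6(-2b + 5)).
At (3, 3): H = diag(-18, -6).
Both eigenvalues are negative, so H is negative definite: a local maximum.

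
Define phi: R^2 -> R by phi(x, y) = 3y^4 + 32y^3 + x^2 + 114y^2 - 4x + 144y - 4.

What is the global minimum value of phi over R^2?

phi(x,y) separates as P(x) + Q(y) − 4, so its minimum is min P + min Q − 4.
P'(x) = 2x - 4 vanishes at x ∈ {2}; Q'(y) = 12(y + 1)(y + 3)(y + 4) vanishes at y ∈ {-4, -3, -1}.
Local minima of P (where P''>0): P(2)=-4. Local minima of Q: Q(-4)=-32, Q(-1)=-59.
So the global minimum of phi is P(2) + Q(-1) − 4 = -4 − 59 − 4 = -67, attained at (2, -1).

-67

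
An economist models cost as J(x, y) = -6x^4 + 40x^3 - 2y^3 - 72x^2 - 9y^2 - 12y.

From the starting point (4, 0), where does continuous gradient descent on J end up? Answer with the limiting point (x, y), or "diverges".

diverges

J is separable, so gradient descent decouples: x follows -∂J/∂x, y follows -∂J/∂y.
∂J/∂x = -24x(x - 3)(x - 2); at x=4 this is -192, so x increases.
∂J/∂y = -6(y + 1)(y + 2); at y=0 this is -12, so y increases.
The x-coordinate has no critical point in that direction and runs off to infinity.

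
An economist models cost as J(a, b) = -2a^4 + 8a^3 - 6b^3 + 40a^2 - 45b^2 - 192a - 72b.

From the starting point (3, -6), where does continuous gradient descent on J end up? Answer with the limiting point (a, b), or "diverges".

(2, -4)

J is separable, so gradient descent decouples: a follows -∂J/∂a, b follows -∂J/∂b.
∂J/∂a = -8(a - 4)(a - 2)(a + 3); at a=3 this is 48, so a decreases.
∂J/∂b = -18(b + 1)(b + 4); at b=-6 this is -180, so b increases.
a converges to its nearest critical value 2 (a local min of the a-part); b converges to -4. The iterate converges to (2, -4).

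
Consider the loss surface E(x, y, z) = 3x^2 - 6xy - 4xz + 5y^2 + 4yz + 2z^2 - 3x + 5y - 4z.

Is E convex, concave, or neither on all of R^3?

E is quadratic, so its Hessian is the constant matrix H = [[6, -6, -4], [-6, 10, 4], [-4, 4, 4]].
Leading principal minors: 6, 24, 32.
All positive ⇒ H ≻ 0 ⇒ convex.

convex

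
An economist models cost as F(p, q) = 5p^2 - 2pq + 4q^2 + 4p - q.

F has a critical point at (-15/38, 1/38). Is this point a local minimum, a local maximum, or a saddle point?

local minimum

The Hessian of F is constant: H = [[10, -2], [-2, 8]].
det(H) = 10·8 − (-2)² = 76.
det(H) > 0 and tr(H) = 18 > 0, so H is positive definite and the point is a local minimum.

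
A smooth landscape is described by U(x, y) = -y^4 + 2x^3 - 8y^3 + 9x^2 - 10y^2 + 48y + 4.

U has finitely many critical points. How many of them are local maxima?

2

U separates as a function of x plus a function of y, so ∇U=0 decouples.
∂U/∂x = 6x(x + 3) = 0 at x ∈ {-3, 0}; ∂U/∂y = -4(y - 1)(y + 3)(y + 4) = 0 at y ∈ {-4, -3, 1}.
The Hessian is diagonal: diag(U_xx, U_yy). Second derivatives: U_xx(-3)=-18, U_xx(0)=18; U_yy(-4)=-20, U_yy(-3)=16, U_yy(1)=-80.
Local maxima occur where both diagonal entries negative: (-3, -4), (-3, 1). Count: 2.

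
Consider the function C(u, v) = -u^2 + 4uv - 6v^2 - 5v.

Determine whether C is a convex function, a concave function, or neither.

C is quadratic, so its Hessian is the constant matrix H = [[-2, 4], [4, -12]].
det(H) = 8, tr(H) = -14.
det(H) > 0 and tr(H) < 0, so H is negative definite everywhere: concave.

concave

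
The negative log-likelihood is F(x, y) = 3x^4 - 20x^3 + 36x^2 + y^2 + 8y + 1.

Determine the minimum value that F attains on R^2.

-15

F(x,y) separates as P(x) + Q(y) + 1, so its minimum is min P + min Q + 1.
P'(x) = 12x(x - 3)(x - 2) vanishes at x ∈ {0, 2, 3}; Q'(y) = 2y + 8 vanishes at y ∈ {-4}.
Local minima of P (where P''>0): P(0)=0, P(3)=27. Local minima of Q: Q(-4)=-16.
So the global minimum of F is P(0) + Q(-4) + 1 = 0 − 16 + 1 = -15, attained at (0, -4).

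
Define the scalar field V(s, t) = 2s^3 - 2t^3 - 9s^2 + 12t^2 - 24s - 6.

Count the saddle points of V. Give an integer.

2

V separates as a function of s plus a function of t, so ∇V=0 decouples.
∂V/∂s = 6(s - 4)(s + 1) = 0 at s ∈ {-1, 4}; ∂V/∂t = -6t(t - 4) = 0 at t ∈ {0, 4}.
The Hessian is diagonal: diag(V_ss, V_tt). Second derivatives: V_ss(-1)=-30, V_ss(4)=30; V_tt(0)=24, V_tt(4)=-24.
Saddle points occur where the two diagonal entries have opposite signs: (-1, 0), (4, 4). Count: 2.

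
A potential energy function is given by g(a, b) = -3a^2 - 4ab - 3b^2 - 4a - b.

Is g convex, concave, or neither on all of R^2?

concave

g is quadratic, so its Hessian is the constant matrix H = [[-6, -4], [-4, -6]].
det(H) = 20, tr(H) = -12.
det(H) > 0 and tr(H) < 0, so H is negative definite everywhere: concave.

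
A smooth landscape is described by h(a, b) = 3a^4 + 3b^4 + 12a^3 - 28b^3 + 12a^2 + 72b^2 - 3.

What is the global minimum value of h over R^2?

-3

h(a,b) separates as P(a) + Q(b) − 3, so its minimum is min P + min Q − 3.
P'(a) = 12a(a + 1)(a + 2) vanishes at a ∈ {-2, -1, 0}; Q'(b) = 12b(b - 4)(b - 3) vanishes at b ∈ {0, 3, 4}.
Local minima of P (where P''>0): P(-2)=0, P(0)=0. Local minima of Q: Q(0)=0, Q(4)=128.
So the global minimum of h is P(-2) + Q(0) − 3 = 0 + 0 − 3 = -3, attained at (-2, 0).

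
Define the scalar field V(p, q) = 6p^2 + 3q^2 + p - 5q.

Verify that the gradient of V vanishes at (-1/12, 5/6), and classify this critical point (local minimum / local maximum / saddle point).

local minimum

∇V = (12p + 1, 6q - 5); substituting (-1/12, 5/6) gives ∇V = (0, 0), so (-1/12, 5/6) is indeed a critical point.
The Hessian of V is constant: H = [[12, 0], [0, 6]].
det(H) = 12·6 − 0² = 72.
det(H) > 0 and tr(H) = 18 > 0, so H is positive definite and the point is a local minimum.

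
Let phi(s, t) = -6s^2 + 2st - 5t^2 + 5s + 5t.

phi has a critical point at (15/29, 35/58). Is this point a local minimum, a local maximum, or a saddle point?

local maximum

The Hessian of phi is constant: H = [[-12, 2], [2, -10]].
det(H) = (-12)·(-10) − 2² = 116.
det(H) > 0 and tr(H) = -22 < 0, so H is negative definite and the point is a local maximum.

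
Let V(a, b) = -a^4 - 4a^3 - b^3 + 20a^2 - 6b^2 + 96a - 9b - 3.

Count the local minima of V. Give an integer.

1

V separates as a function of a plus a function of b, so ∇V=0 decouples.
∂V/∂a = -4(a - 3)(a + 2)(a + 4) = 0 at a ∈ {-4, -2, 3}; ∂V/∂b = -3(b + 1)(b + 3) = 0 at b ∈ {-3, -1}.
The Hessian is diagonal: diag(V_aa, V_bb). Second derivatives: V_aa(-4)=-56, V_aa(-2)=40, V_aa(3)=-140; V_bb(-3)=6, V_bb(-1)=-6.
Local minima occur where both diagonal entries positive: (-2, -3). Count: 1.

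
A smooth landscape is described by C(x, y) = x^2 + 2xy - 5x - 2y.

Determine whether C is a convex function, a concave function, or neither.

C is quadratic, so its Hessian is the constant matrix H = [[2, 2], [2, 0]].
det(H) = -4, tr(H) = 2.
det(H) < 0, so H is indefinite: neither convex nor concave.

neither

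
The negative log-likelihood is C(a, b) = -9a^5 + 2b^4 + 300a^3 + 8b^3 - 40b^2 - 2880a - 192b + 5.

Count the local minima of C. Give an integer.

4

C separates as a function of a plus a function of b, so ∇C=0 decouples.
∂C/∂a = -45(a - 4)(a - 2)(a + 2)(a + 4) = 0 at a ∈ {-4, -2, 2, 4}; ∂C/∂b = 8(b - 3)(b + 2)(b + 4) = 0 at b ∈ {-4, -2, 3}.
The Hessian is diagonal: diag(C_aa, C_bb). Second derivatives: C_aa(-4)=4320, C_aa(-2)=-2160, C_aa(2)=2160, C_aa(4)=-4320; C_bb(-4)=112, C_bb(-2)=-80, C_bb(3)=280.
Local minima occur where both diagonal entries positive: (-4, -4), (-4, 3), (2, -4), (2, 3). Count: 4.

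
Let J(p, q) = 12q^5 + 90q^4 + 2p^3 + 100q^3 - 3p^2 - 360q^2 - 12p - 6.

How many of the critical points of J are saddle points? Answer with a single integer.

4

J separates as a function of p plus a function of q, so ∇J=0 decouples.
∂J/∂p = 6(p - 2)(p + 1) = 0 at p ∈ {-1, 2}; ∂J/∂q = 60q(q - 1)(q + 3)(q + 4) = 0 at q ∈ {-4, -3, 0, 1}.
The Hessian is diagonal: diag(J_pp, J_qq). Second derivatives: J_pp(-1)=-18, J_pp(2)=18; J_qq(-4)=-1200, J_qq(-3)=720, J_qq(0)=-720, J_qq(1)=1200.
Saddle points occur where the two diagonal entries have opposite signs: (-1, -3), (-1, 1), (2, -4), (2, 0). Count: 4.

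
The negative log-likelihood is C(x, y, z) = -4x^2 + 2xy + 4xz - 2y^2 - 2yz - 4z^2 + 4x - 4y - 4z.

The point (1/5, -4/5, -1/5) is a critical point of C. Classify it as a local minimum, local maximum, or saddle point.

The Hessian is constant: H = [[-8, 2, 4], [2, -4, -2], [4, -2, -8]].
Leading principal minors: Δ₁ = -8, Δ₂ = 28, Δ₃ = -160.
The minors alternate sign starting negative (−, +, −), so H is negative definite: a local maximum.

local maximum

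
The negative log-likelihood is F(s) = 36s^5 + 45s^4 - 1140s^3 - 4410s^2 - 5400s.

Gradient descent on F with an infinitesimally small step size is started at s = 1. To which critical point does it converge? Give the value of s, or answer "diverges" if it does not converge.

F'(s) = 180(s - 5)(s + 1)(s + 2)(s + 3), so F'(1) = -17280.
Gradient descent moves in the -F' direction, i.e. s is increasing.
The nearest critical point in that direction is s = 5, where F'' = 60480 > 0 (a local minimum). The iterate converges there.

5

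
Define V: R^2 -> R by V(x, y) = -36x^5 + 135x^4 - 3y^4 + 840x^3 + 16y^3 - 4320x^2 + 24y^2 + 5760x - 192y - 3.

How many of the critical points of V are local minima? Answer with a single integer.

V separates as a function of x plus a function of y, so ∇V=0 decouples.
∂V/∂x = -180(x - 4)(x - 2)(x - 1)(x + 4) = 0 at x ∈ {-4, 1, 2, 4}; ∂V/∂y = -12(y - 4)(y - 2)(y + 2) = 0 at y ∈ {-2, 2, 4}.
The Hessian is diagonal: diag(V_xx, V_yy). Second derivatives: V_xx(-4)=43200, V_xx(1)=-2700, V_xx(2)=2160, V_xx(4)=-8640; V_yy(-2)=-288, V_yy(2)=96, V_yy(4)=-144.
Local minima occur where both diagonal entries positive: (-4, 2), (2, 2). Count: 2.

2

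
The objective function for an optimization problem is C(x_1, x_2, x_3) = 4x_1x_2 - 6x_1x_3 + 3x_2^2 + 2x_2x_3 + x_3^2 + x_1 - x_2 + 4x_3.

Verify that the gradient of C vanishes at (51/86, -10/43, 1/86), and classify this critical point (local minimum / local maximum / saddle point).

saddle point

∇C = (4x_2 - 6x_3 + 1, 4x_1 + 6x_2 + 2x_3 - 1, -6x_1 + 2x_2 + 2x_3 + 4); substituting (51/86, -10/43, 1/86) gives ∇C = (0, 0, 0), so (51/86, -10/43, 1/86) is indeed a critical point.
The Hessian is constant: H = [[0, 4, -6], [4, 6, 2], [-6, 2, 2]].
Leading principal minors: Δ₁ = 0, Δ₂ = -16, Δ₃ = -344.
The minors fit neither the all-positive nor the alternating-sign pattern, so H is indefinite: a saddle point.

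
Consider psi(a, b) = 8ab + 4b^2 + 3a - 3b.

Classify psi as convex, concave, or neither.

neither

psi is quadratic, so its Hessian is the constant matrix H = [[0, 8], [8, 8]].
det(H) = -64, tr(H) = 8.
det(H) < 0, so H is indefinite: neither convex nor concave.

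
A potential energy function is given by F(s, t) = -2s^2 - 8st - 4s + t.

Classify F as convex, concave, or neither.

neither

F is quadratic, so its Hessian is the constant matrix H = [[-4, -8], [-8, 0]].
det(H) = -64, tr(H) = -4.
det(H) < 0, so H is indefinite: neither convex nor concave.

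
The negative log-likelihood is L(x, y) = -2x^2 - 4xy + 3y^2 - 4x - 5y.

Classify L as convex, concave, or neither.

L is quadratic, so its Hessian is the constant matrix H = [[-4, -4], [-4, 6]].
det(H) = -40, tr(H) = 2.
det(H) < 0, so H is indefinite: neither convex nor concave.

neither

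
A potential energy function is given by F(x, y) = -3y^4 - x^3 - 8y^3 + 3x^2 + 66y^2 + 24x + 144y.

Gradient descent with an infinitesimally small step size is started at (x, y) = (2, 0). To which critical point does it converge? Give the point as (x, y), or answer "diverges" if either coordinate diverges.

F is separable, so gradient descent decouples: x follows -∂F/∂x, y follows -∂F/∂y.
∂F/∂x = -3(x - 4)(x + 2); at x=2 this is 24, so x decreases.
∂F/∂y = -12(y - 3)(y + 1)(y + 4); at y=0 this is 144, so y decreases.
x converges to its nearest critical value -2 (a local min of the x-part); y converges to -1. The iterate converges to (-2, -1).

(-2, -1)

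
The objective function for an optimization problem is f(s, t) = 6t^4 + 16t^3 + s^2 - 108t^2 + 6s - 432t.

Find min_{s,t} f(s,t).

f(s,t) separates as P(s) + Q(t), so its minimum is min P + min Q.
P'(s) = 2s + 6 vanishes at s ∈ {-3}; Q'(t) = 24(t - 3)(t + 2)(t + 3) vanishes at t ∈ {-3, -2, 3}.
Local minima of P (where P''>0): P(-3)=-9. Local minima of Q: Q(-3)=378, Q(3)=-1350.
So the global minimum of f is P(-3) + Q(3) = -9 − 1350 = -1359, attained at (-3, 3).

-1359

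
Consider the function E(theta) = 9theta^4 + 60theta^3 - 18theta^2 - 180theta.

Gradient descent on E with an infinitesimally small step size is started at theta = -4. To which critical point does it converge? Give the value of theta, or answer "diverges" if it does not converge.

E'(theta) = 36(theta - 1)(theta + 1)(theta + 5), so E'(-4) = 540.
Gradient descent moves in the -E' direction, i.e. theta is decreasing.
The nearest critical point in that direction is theta = -5, where E'' = 864 > 0 (a local minimum). The iterate converges there.

-5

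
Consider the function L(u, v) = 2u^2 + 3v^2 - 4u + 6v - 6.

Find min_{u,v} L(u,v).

-11

L(u,v) separates as P(u) + Q(v) − 6, so its minimum is min P + min Q − 6.
P'(u) = 4u - 4 vanishes at u ∈ {1}; Q'(v) = 6v + 6 vanishes at v ∈ {-1}.
Local minima of P (where P''>0): P(1)=-2. Local minima of Q: Q(-1)=-3.
So the global minimum of L is P(1) + Q(-1) − 6 = -2 − 3 − 6 = -11, attained at (1, -1).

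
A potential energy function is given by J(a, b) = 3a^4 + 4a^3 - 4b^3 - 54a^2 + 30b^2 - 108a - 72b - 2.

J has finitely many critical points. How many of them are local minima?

J separates as a function of a plus a function of b, so ∇J=0 decouples.
∂J/∂a = 12(a - 3)(a + 1)(a + 3) = 0 at a ∈ {-3, -1, 3}; ∂J/∂b = -12(b - 3)(b - 2) = 0 at b ∈ {2, 3}.
The Hessian is diagonal: diag(J_aa, J_bb). Second derivatives: J_aa(-3)=144, J_aa(-1)=-96, J_aa(3)=288; J_bb(2)=12, J_bb(3)=-12.
Local minima occur where both diagonal entries positive: (-3, 2), (3, 2). Count: 2.

2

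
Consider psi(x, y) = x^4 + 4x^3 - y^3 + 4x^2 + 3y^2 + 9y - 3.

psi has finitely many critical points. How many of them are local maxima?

1

psi separates as a function of x plus a function of y, so ∇psi=0 decouples.
∂psi/∂x = 4x(x + 1)(x + 2) = 0 at x ∈ {-2, -1, 0}; ∂psi/∂y = -3(y - 3)(y + 1) = 0 at y ∈ {-1, 3}.
The Hessian is diagonal: diag(psi_xx, psi_yy). Second derivatives: psi_xx(-2)=8, psi_xx(-1)=-4, psi_xx(0)=8; psi_yy(-1)=12, psi_yy(3)=-12.
Local maxima occur where both diagonal entries negative: (-1, 3). Count: 1.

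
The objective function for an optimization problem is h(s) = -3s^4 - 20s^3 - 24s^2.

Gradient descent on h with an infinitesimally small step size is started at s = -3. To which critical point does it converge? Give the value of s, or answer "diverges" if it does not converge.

h'(s) = -12s(s + 1)(s + 4), so h'(-3) = -72.
Gradient descent moves in the -h' direction, i.e. s is increasing.
The nearest critical point in that direction is s = -1, where h'' = 36 > 0 (a local minimum). The iterate converges there.

-1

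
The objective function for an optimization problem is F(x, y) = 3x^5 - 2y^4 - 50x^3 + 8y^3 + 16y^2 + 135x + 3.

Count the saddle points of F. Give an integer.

F separates as a function of x plus a function of y, so ∇F=0 decouples.
∂F/∂x = 15(x - 3)(x - 1)(x + 1)(x + 3) = 0 at x ∈ {-3, -1, 1, 3}; ∂F/∂y = -8y(y - 4)(y + 1) = 0 at y ∈ {-1, 0, 4}.
The Hessian is diagonal: diag(F_xx, F_yy). Second derivatives: F_xx(-3)=-720, F_xx(-1)=240, F_xx(1)=-240, F_xx(3)=720; F_yy(-1)=-40, F_yy(0)=32, F_yy(4)=-160.
Saddle points occur where the two diagonal entries have opposite signs: (-3, 0), (-1, -1), (-1, 4), (1, 0), (3, -1), (3, 4). Count: 6.

6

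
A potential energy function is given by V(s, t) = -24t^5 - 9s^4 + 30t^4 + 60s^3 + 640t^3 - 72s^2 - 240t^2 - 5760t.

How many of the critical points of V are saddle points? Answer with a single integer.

6

V separates as a function of s plus a function of t, so ∇V=0 decouples.
∂V/∂s = -36s(s - 4)(s - 1) = 0 at s ∈ {0, 1, 4}; ∂V/∂t = -120(t - 4)(t - 2)(t + 2)(t + 3) = 0 at t ∈ {-3, -2, 2, 4}.
The Hessian is diagonal: diag(V_ss, V_tt). Second derivatives: V_ss(0)=-144, V_ss(1)=108, V_ss(4)=-432; V_tt(-3)=4200, V_tt(-2)=-2880, V_tt(2)=4800, V_tt(4)=-10080.
Saddle points occur where the two diagonal entries have opposite signs: (0, -3), (0, 2), (1, -2), (1, 4), (4, -3), (4, 2). Count: 6.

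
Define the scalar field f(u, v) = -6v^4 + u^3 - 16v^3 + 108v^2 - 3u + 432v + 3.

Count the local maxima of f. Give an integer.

f separates as a function of u plus a function of v, so ∇f=0 decouples.
∂f/∂u = 3(u - 1)(u + 1) = 0 at u ∈ {-1, 1}; ∂f/∂v = -24(v - 3)(v + 2)(v + 3) = 0 at v ∈ {-3, -2, 3}.
The Hessian is diagonal: diag(f_uu, f_vv). Second derivatives: f_uu(-1)=-6, f_uu(1)=6; f_vv(-3)=-144, f_vv(-2)=120, f_vv(3)=-720.
Local maxima occur where both diagonal entries negative: (-1, -3), (-1, 3). Count: 2.

2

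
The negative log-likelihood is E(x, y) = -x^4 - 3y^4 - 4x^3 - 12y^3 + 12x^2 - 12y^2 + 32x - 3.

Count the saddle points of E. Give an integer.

E separates as a function of x plus a function of y, so ∇E=0 decouples.
∂E/∂x = -4(x - 2)(x + 1)(x + 4) = 0 at x ∈ {-4, -1, 2}; ∂E/∂y = -12y(y + 1)(y + 2) = 0 at y ∈ {-2, -1, 0}.
The Hessian is diagonal: diag(E_xx, E_yy). Second derivatives: E_xx(-4)=-72, E_xx(-1)=36, E_xx(2)=-72; E_yy(-2)=-24, E_yy(-1)=12, E_yy(0)=-24.
Saddle points occur where the two diagonal entries have opposite signs: (-4, -1), (-1, -2), (-1, 0), (2, -1). Count: 4.

4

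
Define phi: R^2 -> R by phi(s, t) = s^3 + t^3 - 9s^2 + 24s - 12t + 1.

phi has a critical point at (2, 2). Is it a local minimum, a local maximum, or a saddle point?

The mixed partial ∂²phi/∂s∂t is 0, so the Hessian at any point is diag(phi_ss, phi_tt) = diag(6(s - 3), 6t).
At (2, 2): H = diag(-6, 12).
The eigenvalues have opposite signs, so H is indefinite: a saddle point.

saddle point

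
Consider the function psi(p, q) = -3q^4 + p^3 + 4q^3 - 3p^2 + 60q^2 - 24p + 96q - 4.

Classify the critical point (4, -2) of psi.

The mixed partial ∂²psi/∂p∂q is 0, so the Hessian at any point is diag(psi_pp, psi_qq) = diag(6(p - 1), 12(-3q^2 + 2q + 10)).
At (4, -2): H = diag(18, -72).
The eigenvalues have opposite signs, so H is indefinite: a saddle point.

saddle point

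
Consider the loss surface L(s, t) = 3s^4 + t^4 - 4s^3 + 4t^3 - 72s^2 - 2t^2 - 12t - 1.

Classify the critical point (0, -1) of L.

The mixed partial ∂²L/∂s∂t is 0, so the Hessian at any point is diag(L_ss, L_tt) = diag(12(3s^2 - 2s - 12), 4(3t^2 + 6t - 1)).
At (0, -1): H = diag(-144, -16).
Both eigenvalues are negative, so H is negative definite: a local maximum.

local maximum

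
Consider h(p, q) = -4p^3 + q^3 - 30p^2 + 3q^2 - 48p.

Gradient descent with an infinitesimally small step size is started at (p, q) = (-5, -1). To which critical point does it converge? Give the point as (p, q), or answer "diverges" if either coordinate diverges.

(-4, 0)

h is separable, so gradient descent decouples: p follows -∂h/∂p, q follows -∂h/∂q.
∂h/∂p = -12(p + 1)(p + 4); at p=-5 this is -48, so p increases.
∂h/∂q = 3q(q + 2); at q=-1 this is -3, so q increases.
p converges to its nearest critical value -4 (a local min of the p-part); q converges to 0. The iterate converges to (-4, 0).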